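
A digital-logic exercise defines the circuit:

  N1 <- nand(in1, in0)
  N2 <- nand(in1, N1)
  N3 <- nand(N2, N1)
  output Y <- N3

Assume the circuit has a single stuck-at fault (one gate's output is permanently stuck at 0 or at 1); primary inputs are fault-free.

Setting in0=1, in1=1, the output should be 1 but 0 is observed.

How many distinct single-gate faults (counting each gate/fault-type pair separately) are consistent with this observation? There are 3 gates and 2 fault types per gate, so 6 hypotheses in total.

1

Fault-free: N1=0, N2=1, N3=1 → 1. Observed 0.
  N1 stuck-at-0: output 1 ✗
  N1 stuck-at-1: output 1 ✗
  N2 stuck-at-0: output 1 ✗
  N2 stuck-at-1: output 1 ✗
  N3 stuck-at-0: output 0 ✓
  N3 stuck-at-1: output 1 ✗
Consistent faults: {N3 stuck-at-0} — 1 in all.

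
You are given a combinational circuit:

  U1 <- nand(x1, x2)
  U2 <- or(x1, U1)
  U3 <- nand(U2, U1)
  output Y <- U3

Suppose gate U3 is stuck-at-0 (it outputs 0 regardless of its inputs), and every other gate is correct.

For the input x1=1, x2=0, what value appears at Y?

Propagate with U3 forced: U1=1, U2=1, U3=0 [stuck-at-0].
So Y = 0. (Same as the fault-free value — the fault is masked on this input.)

0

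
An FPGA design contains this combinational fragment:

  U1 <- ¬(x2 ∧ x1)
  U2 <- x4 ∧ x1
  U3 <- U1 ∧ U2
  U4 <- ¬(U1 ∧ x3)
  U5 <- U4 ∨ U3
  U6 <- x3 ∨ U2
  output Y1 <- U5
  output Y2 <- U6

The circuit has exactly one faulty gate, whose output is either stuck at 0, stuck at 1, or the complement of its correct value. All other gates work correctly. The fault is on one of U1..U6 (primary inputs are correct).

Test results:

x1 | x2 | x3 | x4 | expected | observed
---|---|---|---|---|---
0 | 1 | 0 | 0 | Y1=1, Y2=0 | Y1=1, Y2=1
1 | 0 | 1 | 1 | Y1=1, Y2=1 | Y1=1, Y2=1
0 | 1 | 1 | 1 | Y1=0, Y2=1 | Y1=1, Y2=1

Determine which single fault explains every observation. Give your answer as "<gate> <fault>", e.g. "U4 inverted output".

U2 stuck-at-1

Fault-free values for test 1 (x1=0, x2=1, x3=0, x4=0): U1=1, U2=0, U3=0, U4=1, U5=1, U6=0, giving Y1=1, Y2=0. Observed Y1=1, Y2=1.
Test 1: faults giving observed Y1=1, Y2=1 are {U2 stuck-at-1, U2 inverted output, U6 stuck-at-1, U6 inverted output}.
Test 2 (x1=1, x2=0, x3=1, x4=1): fault-free U1=1, U2=1, U3=1, U4=0, U5=1, U6=1 → Y1=1, Y2=1; observed Y1=1, Y2=1. Eliminates U2 inverted output, U6 inverted output.
Test 3 (x1=0, x2=1, x3=1, x4=1): fault-free U1=1, U2=0, U3=0, U4=0, U5=0, U6=1 → Y1=0, Y2=1; observed Y1=1, Y2=1. Eliminates U6 stuck-at-1.
Only U2 stuck-at-1 is consistent with every test.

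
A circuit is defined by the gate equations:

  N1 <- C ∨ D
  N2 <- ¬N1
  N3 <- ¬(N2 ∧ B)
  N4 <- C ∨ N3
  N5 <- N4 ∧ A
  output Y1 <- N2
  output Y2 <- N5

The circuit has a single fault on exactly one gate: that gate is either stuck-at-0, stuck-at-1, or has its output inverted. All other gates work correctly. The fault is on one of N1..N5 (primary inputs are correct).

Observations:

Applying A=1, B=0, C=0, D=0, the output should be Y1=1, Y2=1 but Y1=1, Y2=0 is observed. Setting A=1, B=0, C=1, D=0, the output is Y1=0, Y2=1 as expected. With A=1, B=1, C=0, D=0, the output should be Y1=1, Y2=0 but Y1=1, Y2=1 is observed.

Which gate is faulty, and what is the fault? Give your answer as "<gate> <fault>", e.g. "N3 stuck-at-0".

Fault-free values for test 1 (A=1, B=0, C=0, D=0): N1=0, N2=1, N3=1, N4=1, N5=1, giving Y1=1, Y2=1. Observed Y1=1, Y2=0.
Test 1: faults giving observed Y1=1, Y2=0 are {N3 stuck-at-0, N3 inverted output, N4 stuck-at-0, N4 inverted output, N5 stuck-at-0, N5 inverted output}.
Test 2 (A=1, B=0, C=1, D=0): fault-free N1=1, N2=0, N3=1, N4=1, N5=1 → Y1=0, Y2=1; observed Y1=0, Y2=1. Eliminates N4 stuck-at-0, N4 inverted output, N5 stuck-at-0, N5 inverted output.
Test 3 (A=1, B=1, C=0, D=0): fault-free N1=0, N2=1, N3=0, N4=0, N5=0 → Y1=1, Y2=0; observed Y1=1, Y2=1. Eliminates N3 stuck-at-0.
Only N3 inverted output is consistent with every test.

N3 inverted output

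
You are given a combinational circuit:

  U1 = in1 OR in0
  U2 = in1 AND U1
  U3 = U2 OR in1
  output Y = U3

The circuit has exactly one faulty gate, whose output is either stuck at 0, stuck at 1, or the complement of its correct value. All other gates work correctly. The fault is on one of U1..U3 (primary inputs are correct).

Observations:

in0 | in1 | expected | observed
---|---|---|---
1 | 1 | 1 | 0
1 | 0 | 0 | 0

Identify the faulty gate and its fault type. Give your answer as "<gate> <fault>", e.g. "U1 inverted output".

U3 stuck-at-0

Fault-free values for test 1 (in0=1, in1=1): U1=1, U2=1, U3=1, giving Y=1. Observed 0.
Test 1: faults giving observed 0 are {U3 stuck-at-0, U3 inverted output}.
Test 2 (in0=1, in1=0): fault-free U1=1, U2=0, U3=0 → 0; observed 0. Eliminates U3 inverted output.
Only U3 stuck-at-0 is consistent with every test.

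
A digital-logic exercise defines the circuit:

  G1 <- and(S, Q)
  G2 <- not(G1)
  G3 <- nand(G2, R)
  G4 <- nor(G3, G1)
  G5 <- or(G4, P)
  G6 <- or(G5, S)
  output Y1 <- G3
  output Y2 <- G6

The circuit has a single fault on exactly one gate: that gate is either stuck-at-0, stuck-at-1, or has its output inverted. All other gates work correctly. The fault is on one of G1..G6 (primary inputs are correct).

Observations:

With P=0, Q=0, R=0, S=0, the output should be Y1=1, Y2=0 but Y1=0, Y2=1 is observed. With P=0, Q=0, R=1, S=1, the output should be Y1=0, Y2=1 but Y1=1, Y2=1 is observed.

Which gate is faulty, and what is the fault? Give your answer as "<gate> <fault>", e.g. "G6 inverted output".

Fault-free values for test 1 (P=0, Q=0, R=0, S=0): G1=0, G2=1, G3=1, G4=0, G5=0, G6=0, giving Y1=1, Y2=0. Observed Y1=0, Y2=1.
Test 1: faults giving observed Y1=0, Y2=1 are {G3 stuck-at-0, G3 inverted output}.
Test 2 (P=0, Q=0, R=1, S=1): fault-free G1=0, G2=1, G3=0, G4=1, G5=1, G6=1 → Y1=0, Y2=1; observed Y1=1, Y2=1. Eliminates G3 stuck-at-0.
Only G3 inverted output is consistent with every test.

G3 inverted output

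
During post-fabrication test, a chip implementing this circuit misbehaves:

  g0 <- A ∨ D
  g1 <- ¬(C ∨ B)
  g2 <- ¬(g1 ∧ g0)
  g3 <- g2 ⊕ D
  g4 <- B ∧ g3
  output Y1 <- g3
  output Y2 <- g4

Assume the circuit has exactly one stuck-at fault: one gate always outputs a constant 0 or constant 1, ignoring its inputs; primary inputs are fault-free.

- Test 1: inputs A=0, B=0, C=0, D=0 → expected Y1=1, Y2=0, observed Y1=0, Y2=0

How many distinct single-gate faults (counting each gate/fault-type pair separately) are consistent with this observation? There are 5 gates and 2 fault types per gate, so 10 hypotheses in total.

Fault-free: g0=0, g1=1, g2=1, g3=1, g4=0 → Y1=1, Y2=0. Observed Y1=0, Y2=0.
  g0 stuck-at-0: output Y1=1, Y2=0 ✗
  g0 stuck-at-1: output Y1=0, Y2=0 ✓
  g1 stuck-at-0: output Y1=1, Y2=0 ✗
  g1 stuck-at-1: output Y1=1, Y2=0 ✗
  g2 stuck-at-0: output Y1=0, Y2=0 ✓
  g2 stuck-at-1: output Y1=1, Y2=0 ✗
  g3 stuck-at-0: output Y1=0, Y2=0 ✓
  g3 stuck-at-1: output Y1=1, Y2=0 ✗
  g4 stuck-at-0: output Y1=1, Y2=0 ✗
  g4 stuck-at-1: output Y1=1, Y2=1 ✗
Consistent faults: {g0 stuck-at-1, g2 stuck-at-0, g3 stuck-at-0} — 3 in all.

3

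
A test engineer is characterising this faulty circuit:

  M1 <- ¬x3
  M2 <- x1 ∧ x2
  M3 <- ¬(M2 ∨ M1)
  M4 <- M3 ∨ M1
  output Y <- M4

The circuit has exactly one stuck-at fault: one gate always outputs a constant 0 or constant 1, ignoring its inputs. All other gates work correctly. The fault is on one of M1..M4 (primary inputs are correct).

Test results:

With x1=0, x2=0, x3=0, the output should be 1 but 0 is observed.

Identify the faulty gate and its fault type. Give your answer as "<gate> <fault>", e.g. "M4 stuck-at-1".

M4 stuck-at-0

Fault-free values for test 1 (x1=0, x2=0, x3=0): M1=1, M2=0, M3=0, M4=1, giving Y=1. Observed 0.
Test 1: faults giving observed 0 are {M4 stuck-at-0}.
Only M4 stuck-at-0 is consistent with every test.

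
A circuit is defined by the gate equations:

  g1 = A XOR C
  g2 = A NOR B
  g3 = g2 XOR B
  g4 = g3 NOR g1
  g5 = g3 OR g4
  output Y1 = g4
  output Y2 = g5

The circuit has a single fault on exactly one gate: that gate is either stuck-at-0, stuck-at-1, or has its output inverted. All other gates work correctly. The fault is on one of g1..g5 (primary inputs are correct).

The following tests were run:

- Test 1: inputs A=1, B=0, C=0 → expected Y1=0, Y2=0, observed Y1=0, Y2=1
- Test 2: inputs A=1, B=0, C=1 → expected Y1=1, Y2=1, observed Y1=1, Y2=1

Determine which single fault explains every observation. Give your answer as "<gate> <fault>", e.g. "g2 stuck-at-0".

Fault-free values for test 1 (A=1, B=0, C=0): g1=1, g2=0, g3=0, g4=0, g5=0, giving Y1=0, Y2=0. Observed Y1=0, Y2=1.
Test 1: faults giving observed Y1=0, Y2=1 are {g2 stuck-at-1, g2 inverted output, g3 stuck-at-1, g3 inverted output, g5 stuck-at-1, g5 inverted output}.
Test 2 (A=1, B=0, C=1): fault-free g1=0, g2=0, g3=0, g4=1, g5=1 → Y1=1, Y2=1; observed Y1=1, Y2=1. Eliminates g2 stuck-at-1, g2 inverted output, g3 stuck-at-1, g3 inverted output, g5 inverted output.
Only g5 stuck-at-1 is consistent with every test.

g5 stuck-at-1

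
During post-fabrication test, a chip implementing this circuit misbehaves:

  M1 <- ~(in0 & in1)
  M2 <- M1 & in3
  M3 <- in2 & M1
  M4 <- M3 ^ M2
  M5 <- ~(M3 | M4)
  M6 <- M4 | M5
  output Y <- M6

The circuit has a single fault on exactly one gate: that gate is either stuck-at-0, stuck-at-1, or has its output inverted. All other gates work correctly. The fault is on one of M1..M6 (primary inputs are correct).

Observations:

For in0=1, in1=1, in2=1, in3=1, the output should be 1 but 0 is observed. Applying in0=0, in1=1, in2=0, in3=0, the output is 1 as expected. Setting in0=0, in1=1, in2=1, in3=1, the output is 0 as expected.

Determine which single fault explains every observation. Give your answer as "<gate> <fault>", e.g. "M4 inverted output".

M1 stuck-at-1

Fault-free values for test 1 (in0=1, in1=1, in2=1, in3=1): M1=0, M2=0, M3=0, M4=0, M5=1, M6=1, giving Y=1. Observed 0.
Test 1: faults giving observed 0 are {M1 stuck-at-1, M1 inverted output, M5 stuck-at-0, M5 inverted output, M6 stuck-at-0, M6 inverted output}.
Test 2 (in0=0, in1=1, in2=0, in3=0): fault-free M1=1, M2=0, M3=0, M4=0, M5=1, M6=1 → 1; observed 1. Eliminates M5 stuck-at-0, M5 inverted output, M6 stuck-at-0, M6 inverted output.
Test 3 (in0=0, in1=1, in2=1, in3=1): fault-free M1=1, M2=1, M3=1, M4=0, M5=0, M6=0 → 0; observed 0. Eliminates M1 inverted output.
Only M1 stuck-at-1 is consistent with every test.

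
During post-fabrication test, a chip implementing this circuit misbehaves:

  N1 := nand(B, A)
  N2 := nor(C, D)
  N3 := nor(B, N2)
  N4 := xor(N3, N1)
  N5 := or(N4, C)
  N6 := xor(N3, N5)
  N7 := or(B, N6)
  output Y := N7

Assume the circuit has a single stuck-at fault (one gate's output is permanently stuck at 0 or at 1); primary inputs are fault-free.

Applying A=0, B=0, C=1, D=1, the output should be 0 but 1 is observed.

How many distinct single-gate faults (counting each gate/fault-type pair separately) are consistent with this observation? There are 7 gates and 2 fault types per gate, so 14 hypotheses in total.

5

Fault-free: N1=1, N2=0, N3=1, N4=0, N5=1, N6=0, N7=0 → 0. Observed 1.
  N1 stuck-at-0: output 0 ✗
  N1 stuck-at-1: output 0 ✗
  N2 stuck-at-0: output 0 ✗
  N2 stuck-at-1: output 1 ✓
  N3 stuck-at-0: output 1 ✓
  N3 stuck-at-1: output 0 ✗
  N4 stuck-at-0: output 0 ✗
  N4 stuck-at-1: output 0 ✗
  N5 stuck-at-0: output 1 ✓
  N5 stuck-at-1: output 0 ✗
  N6 stuck-at-0: output 0 ✗
  N6 stuck-at-1: output 1 ✓
  N7 stuck-at-0: output 0 ✗
  N7 stuck-at-1: output 1 ✓
Consistent faults: {N2 stuck-at-1, N3 stuck-at-0, N5 stuck-at-0, N6 stuck-at-1, N7 stuck-at-1} — 5 in all.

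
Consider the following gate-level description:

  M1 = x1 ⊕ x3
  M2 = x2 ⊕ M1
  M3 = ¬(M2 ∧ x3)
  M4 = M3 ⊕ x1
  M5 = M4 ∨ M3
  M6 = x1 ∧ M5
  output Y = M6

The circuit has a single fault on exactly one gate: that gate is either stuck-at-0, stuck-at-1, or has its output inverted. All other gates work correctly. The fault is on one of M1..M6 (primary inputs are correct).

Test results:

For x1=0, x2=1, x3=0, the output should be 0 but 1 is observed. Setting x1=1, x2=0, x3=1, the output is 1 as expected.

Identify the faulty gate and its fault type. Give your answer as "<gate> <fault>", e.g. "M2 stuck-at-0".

Fault-free values for test 1 (x1=0, x2=1, x3=0): M1=0, M2=1, M3=1, M4=1, M5=1, M6=0, giving Y=0. Observed 1.
Test 1: faults giving observed 1 are {M6 stuck-at-1, M6 inverted output}.
Test 2 (x1=1, x2=0, x3=1): fault-free M1=0, M2=0, M3=1, M4=0, M5=1, M6=1 → 1; observed 1. Eliminates M6 inverted output.
Only M6 stuck-at-1 is consistent with every test.

M6 stuck-at-1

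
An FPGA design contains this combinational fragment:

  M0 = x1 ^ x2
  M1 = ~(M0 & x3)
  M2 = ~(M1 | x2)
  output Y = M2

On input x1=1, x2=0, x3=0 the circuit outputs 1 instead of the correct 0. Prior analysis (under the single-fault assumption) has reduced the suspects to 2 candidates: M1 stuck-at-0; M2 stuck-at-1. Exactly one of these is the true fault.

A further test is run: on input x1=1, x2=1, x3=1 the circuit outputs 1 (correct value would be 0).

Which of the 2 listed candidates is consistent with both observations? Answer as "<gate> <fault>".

Evaluate each candidate on input x1=1, x2=1, x3=1:
  M1 stuck-at-0: M0=0, M1=0 [stuck-at-0], M2=0 → 0 — eliminated
  M2 stuck-at-1: M0=0, M1=1, M2=1 [stuck-at-1] → 1 — matches
Only M2 stuck-at-1 reproduces the observed 1.

M2 stuck-at-1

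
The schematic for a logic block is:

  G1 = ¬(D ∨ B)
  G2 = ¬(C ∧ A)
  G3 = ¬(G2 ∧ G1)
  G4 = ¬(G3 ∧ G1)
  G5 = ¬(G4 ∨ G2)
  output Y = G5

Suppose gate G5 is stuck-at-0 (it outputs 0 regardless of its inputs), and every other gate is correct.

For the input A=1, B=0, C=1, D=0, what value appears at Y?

0

Propagate with G5 forced: G1=1, G2=0, G3=1, G4=0, G5=0 [stuck-at-0].
So Y = 0. (Without the fault it would be 1.)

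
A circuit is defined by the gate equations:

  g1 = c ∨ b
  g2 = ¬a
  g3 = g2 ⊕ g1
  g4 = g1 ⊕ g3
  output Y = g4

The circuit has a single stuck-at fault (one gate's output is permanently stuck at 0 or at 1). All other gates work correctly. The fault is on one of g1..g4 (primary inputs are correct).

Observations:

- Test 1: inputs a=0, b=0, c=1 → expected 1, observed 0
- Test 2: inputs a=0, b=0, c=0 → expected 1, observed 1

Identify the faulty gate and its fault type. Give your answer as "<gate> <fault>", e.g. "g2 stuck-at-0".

g3 stuck-at-1

Fault-free values for test 1 (a=0, b=0, c=1): g1=1, g2=1, g3=0, g4=1, giving Y=1. Observed 0.
Test 1: faults giving observed 0 are {g2 stuck-at-0, g3 stuck-at-1, g4 stuck-at-0}.
Test 2 (a=0, b=0, c=0): fault-free g1=0, g2=1, g3=1, g4=1 → 1; observed 1. Eliminates g2 stuck-at-0, g4 stuck-at-0.
Only g3 stuck-at-1 is consistent with every test.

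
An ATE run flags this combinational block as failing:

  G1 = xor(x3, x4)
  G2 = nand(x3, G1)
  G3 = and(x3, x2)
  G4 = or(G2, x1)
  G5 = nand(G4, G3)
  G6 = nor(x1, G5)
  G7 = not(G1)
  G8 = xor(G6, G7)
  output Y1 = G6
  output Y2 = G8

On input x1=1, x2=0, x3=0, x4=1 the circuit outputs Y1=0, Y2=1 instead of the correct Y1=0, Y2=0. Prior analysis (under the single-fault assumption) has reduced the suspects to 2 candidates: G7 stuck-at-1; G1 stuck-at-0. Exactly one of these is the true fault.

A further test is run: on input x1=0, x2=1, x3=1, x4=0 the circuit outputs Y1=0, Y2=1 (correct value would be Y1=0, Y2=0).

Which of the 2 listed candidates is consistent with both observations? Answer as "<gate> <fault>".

Evaluate each candidate on input x1=0, x2=1, x3=1, x4=0:
  G7 stuck-at-1: G1=1, G2=0, G3=1, G4=0, G5=1, G6=0, G7=1 [stuck-at-1], G8=1 → Y1=0, Y2=1 — matches
  G1 stuck-at-0: G1=0 [stuck-at-0], G2=1, G3=1, G4=1, G5=0, G6=1, G7=1, G8=0 → Y1=1, Y2=0 — eliminated
Only G7 stuck-at-1 reproduces the observed Y1=0, Y2=1.

G7 stuck-at-1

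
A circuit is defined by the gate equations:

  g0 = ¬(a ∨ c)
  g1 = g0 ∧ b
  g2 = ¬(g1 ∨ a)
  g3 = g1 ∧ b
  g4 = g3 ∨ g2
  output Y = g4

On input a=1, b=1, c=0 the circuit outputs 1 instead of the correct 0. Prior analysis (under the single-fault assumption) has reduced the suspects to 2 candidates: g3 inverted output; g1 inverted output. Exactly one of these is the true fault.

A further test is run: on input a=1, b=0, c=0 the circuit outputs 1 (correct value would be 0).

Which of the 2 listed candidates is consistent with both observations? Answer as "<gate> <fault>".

g3 inverted output

Evaluate each candidate on input a=1, b=0, c=0:
  g3 inverted output: g0=0, g1=0, g2=0, g3=1 [inverted output], g4=1 → 1 — matches
  g1 inverted output: g0=0, g1=1 [inverted output], g2=0, g3=0, g4=0 → 0 — eliminated
Only g3 inverted output reproduces the observed 1.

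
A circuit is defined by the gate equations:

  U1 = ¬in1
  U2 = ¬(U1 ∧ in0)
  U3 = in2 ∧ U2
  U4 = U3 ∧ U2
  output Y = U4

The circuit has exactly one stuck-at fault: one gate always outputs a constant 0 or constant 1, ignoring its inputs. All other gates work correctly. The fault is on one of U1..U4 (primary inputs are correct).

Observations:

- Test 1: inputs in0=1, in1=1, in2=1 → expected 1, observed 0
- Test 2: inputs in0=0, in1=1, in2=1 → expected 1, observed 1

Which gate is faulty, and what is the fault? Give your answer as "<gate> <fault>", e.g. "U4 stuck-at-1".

U1 stuck-at-1

Fault-free values for test 1 (in0=1, in1=1, in2=1): U1=0, U2=1, U3=1, U4=1, giving Y=1. Observed 0.
Test 1: faults giving observed 0 are {U1 stuck-at-1, U2 stuck-at-0, U3 stuck-at-0, U4 stuck-at-0}.
Test 2 (in0=0, in1=1, in2=1): fault-free U1=0, U2=1, U3=1, U4=1 → 1; observed 1. Eliminates U2 stuck-at-0, U3 stuck-at-0, U4 stuck-at-0.
Only U1 stuck-at-1 is consistent with every test.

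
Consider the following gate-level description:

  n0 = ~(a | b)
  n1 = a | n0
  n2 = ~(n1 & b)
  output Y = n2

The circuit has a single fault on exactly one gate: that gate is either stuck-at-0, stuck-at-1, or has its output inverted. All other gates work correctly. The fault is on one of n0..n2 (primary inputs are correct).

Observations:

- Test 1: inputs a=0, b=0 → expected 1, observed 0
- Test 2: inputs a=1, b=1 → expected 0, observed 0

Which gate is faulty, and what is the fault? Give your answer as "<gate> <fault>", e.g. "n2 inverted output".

Fault-free values for test 1 (a=0, b=0): n0=1, n1=1, n2=1, giving Y=1. Observed 0.
Test 1: faults giving observed 0 are {n2 stuck-at-0, n2 inverted output}.
Test 2 (a=1, b=1): fault-free n0=0, n1=1, n2=0 → 0; observed 0. Eliminates n2 inverted output.
Only n2 stuck-at-0 is consistent with every test.

n2 stuck-at-0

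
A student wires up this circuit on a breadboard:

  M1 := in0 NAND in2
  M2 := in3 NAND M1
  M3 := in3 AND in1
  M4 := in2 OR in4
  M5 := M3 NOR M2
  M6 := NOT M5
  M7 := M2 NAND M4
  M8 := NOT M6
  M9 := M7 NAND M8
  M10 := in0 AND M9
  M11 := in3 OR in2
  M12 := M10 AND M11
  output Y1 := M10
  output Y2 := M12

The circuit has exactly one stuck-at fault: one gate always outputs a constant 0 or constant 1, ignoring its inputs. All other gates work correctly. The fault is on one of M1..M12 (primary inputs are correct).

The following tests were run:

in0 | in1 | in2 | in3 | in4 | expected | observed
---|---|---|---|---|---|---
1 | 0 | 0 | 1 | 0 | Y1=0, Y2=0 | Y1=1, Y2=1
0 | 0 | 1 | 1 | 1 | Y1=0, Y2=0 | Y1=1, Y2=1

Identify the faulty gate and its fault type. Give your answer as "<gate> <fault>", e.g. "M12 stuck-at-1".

M10 stuck-at-1

Fault-free values for test 1 (in0=1, in1=0, in2=0, in3=1, in4=0): M1=1, M2=0, M3=0, M4=0, M5=1, M6=0, M7=1, M8=1, M9=0, M10=0, M11=1, M12=0, giving Y1=0, Y2=0. Observed Y1=1, Y2=1.
Test 1: faults giving observed Y1=1, Y2=1 are {M1 stuck-at-0, M2 stuck-at-1, M3 stuck-at-1, M5 stuck-at-0, M6 stuck-at-1, M7 stuck-at-0, M8 stuck-at-0, M9 stuck-at-1, M10 stuck-at-1}.
Test 2 (in0=0, in1=0, in2=1, in3=1, in4=1): fault-free M1=1, M2=0, M3=0, M4=1, M5=1, M6=0, M7=1, M8=1, M9=0, M10=0, M11=1, M12=0 → Y1=0, Y2=0; observed Y1=1, Y2=1. Eliminates M1 stuck-at-0, M2 stuck-at-1, M3 stuck-at-1, M5 stuck-at-0, M6 stuck-at-1, M7 stuck-at-0, M8 stuck-at-0, M9 stuck-at-1.
Only M10 stuck-at-1 is consistent with every test.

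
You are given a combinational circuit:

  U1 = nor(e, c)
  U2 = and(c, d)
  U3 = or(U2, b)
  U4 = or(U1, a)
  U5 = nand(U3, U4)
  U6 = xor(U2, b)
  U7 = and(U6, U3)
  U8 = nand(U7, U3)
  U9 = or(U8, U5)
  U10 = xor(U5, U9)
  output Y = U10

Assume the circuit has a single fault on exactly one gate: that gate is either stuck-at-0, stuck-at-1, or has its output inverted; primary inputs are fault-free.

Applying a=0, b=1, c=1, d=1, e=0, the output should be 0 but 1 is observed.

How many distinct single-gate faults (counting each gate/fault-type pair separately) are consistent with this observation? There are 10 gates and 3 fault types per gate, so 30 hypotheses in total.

Fault-free: U1=0, U2=1, U3=1, U4=0, U5=1, U6=0, U7=0, U8=1, U9=1, U10=0 → 0. Observed 1.
  U1: stuck-at-1, inverted output ✓; others ✗
  U2: none of the 3 fault types match ✗
  U3: none of the 3 fault types match ✗
  U4: stuck-at-1, inverted output ✓; others ✗
  U5: stuck-at-0, inverted output ✓; others ✗
  U6: none of the 3 fault types match ✗
  U7: none of the 3 fault types match ✗
  U8: none of the 3 fault types match ✗
  U9: stuck-at-0, inverted output ✓; others ✗
  U10: stuck-at-1, inverted output ✓; others ✗
Consistent faults: {U1 stuck-at-1, U1 inverted output, U4 stuck-at-1, U4 inverted output, U5 stuck-at-0, U5 inverted output, U9 stuck-at-0, U9 inverted output, U10 stuck-at-1, U10 inverted output} — 10 in all.

10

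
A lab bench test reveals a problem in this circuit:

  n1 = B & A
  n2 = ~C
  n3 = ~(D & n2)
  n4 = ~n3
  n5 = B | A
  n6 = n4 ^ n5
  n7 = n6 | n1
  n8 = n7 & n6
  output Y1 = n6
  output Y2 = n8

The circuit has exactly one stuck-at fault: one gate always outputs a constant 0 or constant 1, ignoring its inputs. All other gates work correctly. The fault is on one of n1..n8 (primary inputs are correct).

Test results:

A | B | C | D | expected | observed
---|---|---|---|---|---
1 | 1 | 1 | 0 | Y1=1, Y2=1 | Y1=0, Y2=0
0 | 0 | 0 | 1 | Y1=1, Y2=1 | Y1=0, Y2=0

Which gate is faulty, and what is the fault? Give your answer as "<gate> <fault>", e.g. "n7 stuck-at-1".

Fault-free values for test 1 (A=1, B=1, C=1, D=0): n1=1, n2=0, n3=1, n4=0, n5=1, n6=1, n7=1, n8=1, giving Y1=1, Y2=1. Observed Y1=0, Y2=0.
Test 1: faults giving observed Y1=0, Y2=0 are {n3 stuck-at-0, n4 stuck-at-1, n5 stuck-at-0, n6 stuck-at-0}.
Test 2 (A=0, B=0, C=0, D=1): fault-free n1=0, n2=1, n3=0, n4=1, n5=0, n6=1, n7=1, n8=1 → Y1=1, Y2=1; observed Y1=0, Y2=0. Eliminates n3 stuck-at-0, n4 stuck-at-1, n5 stuck-at-0.
Only n6 stuck-at-0 is consistent with every test.

n6 stuck-at-0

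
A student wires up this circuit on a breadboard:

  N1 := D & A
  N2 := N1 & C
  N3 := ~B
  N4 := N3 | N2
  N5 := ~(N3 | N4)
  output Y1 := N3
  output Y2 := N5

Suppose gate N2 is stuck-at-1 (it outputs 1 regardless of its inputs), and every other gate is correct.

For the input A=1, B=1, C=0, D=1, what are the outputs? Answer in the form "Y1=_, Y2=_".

Y1=0, Y2=0

Propagate with N2 forced: N1=1, N2=1 [stuck-at-1], N3=0, N4=1, N5=0.
So the outputs are Y1=0, Y2=0. (Without the fault they would be Y1=0, Y2=1.)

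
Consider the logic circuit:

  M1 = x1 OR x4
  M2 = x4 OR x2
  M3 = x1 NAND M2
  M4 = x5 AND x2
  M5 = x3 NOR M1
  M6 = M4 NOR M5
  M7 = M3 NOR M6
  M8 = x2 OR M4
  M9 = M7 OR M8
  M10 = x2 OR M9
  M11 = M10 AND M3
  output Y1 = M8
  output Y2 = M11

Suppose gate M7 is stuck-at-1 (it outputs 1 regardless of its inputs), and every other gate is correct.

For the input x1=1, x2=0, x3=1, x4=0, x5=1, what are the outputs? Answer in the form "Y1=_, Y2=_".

Propagate with M7 forced: M1=1, M2=0, M3=1, M4=0, M5=0, M6=1, M7=1 [stuck-at-1], M8=0, M9=1, M10=1, M11=1.
So the outputs are Y1=0, Y2=1. (Without the fault they would be Y1=0, Y2=0.)

Y1=0, Y2=1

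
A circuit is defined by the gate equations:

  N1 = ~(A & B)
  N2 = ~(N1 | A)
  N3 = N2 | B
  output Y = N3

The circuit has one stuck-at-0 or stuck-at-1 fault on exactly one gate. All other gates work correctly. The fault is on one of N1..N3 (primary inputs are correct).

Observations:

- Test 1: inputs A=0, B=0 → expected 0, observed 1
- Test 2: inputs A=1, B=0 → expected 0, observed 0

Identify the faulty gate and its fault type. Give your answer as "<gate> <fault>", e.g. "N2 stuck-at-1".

Fault-free values for test 1 (A=0, B=0): N1=1, N2=0, N3=0, giving Y=0. Observed 1.
Test 1: faults giving observed 1 are {N1 stuck-at-0, N2 stuck-at-1, N3 stuck-at-1}.
Test 2 (A=1, B=0): fault-free N1=1, N2=0, N3=0 → 0; observed 0. Eliminates N2 stuck-at-1, N3 stuck-at-1.
Only N1 stuck-at-0 is consistent with every test.

N1 stuck-at-0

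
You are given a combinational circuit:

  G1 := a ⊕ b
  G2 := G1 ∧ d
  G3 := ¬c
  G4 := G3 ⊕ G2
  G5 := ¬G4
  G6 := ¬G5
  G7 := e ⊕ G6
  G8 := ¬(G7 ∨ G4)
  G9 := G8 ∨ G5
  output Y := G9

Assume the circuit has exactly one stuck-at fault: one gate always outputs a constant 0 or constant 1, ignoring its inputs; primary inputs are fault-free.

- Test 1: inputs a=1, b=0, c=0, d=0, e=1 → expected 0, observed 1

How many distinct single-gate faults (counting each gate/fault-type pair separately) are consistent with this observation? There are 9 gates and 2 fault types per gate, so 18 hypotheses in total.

6

Fault-free: G1=1, G2=0, G3=1, G4=1, G5=0, G6=1, G7=0, G8=0, G9=0 → 0. Observed 1.
  G1: none of the 2 fault types match ✗
  G2: stuck-at-1 ✓; others ✗
  G3: stuck-at-0 ✓; others ✗
  G4: stuck-at-0 ✓; others ✗
  G5: stuck-at-1 ✓; others ✗
  G6: none of the 2 fault types match ✗
  G7: none of the 2 fault types match ✗
  G8: stuck-at-1 ✓; others ✗
  G9: stuck-at-1 ✓; others ✗
Consistent faults: {G2 stuck-at-1, G3 stuck-at-0, G4 stuck-at-0, G5 stuck-at-1, G8 stuck-at-1, G9 stuck-at-1} — 6 in all.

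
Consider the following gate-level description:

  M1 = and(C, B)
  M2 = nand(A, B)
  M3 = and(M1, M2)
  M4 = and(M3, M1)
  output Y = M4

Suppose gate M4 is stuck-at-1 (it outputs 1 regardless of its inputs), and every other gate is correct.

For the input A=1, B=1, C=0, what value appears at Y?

Propagate with M4 forced: M1=0, M2=0, M3=0, M4=1 [stuck-at-1].
So Y = 1. (Without the fault it would be 0.)

1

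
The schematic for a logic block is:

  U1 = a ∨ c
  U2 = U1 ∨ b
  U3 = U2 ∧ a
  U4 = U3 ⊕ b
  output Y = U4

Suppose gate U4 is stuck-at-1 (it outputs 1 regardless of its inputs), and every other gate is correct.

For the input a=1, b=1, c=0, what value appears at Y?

Propagate with U4 forced: U1=1, U2=1, U3=1, U4=1 [stuck-at-1].
So Y = 1. (Without the fault it would be 0.)

1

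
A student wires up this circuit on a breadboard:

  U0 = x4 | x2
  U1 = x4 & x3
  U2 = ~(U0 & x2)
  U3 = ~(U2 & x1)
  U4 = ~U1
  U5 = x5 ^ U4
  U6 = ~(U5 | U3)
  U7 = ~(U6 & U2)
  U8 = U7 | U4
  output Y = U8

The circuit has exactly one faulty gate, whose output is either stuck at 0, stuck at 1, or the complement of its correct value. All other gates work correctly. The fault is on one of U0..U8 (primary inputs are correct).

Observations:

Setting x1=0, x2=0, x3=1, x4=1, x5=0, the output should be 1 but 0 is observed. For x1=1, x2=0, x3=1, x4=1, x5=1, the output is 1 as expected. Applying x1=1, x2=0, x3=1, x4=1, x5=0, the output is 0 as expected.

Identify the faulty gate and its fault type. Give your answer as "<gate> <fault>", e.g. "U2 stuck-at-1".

U3 stuck-at-0

Fault-free values for test 1 (x1=0, x2=0, x3=1, x4=1, x5=0): U0=1, U1=1, U2=1, U3=1, U4=0, U5=0, U6=0, U7=1, U8=1, giving Y=1. Observed 0.
Test 1: faults giving observed 0 are {U3 stuck-at-0, U3 inverted output, U6 stuck-at-1, U6 inverted output, U7 stuck-at-0, U7 inverted output, U8 stuck-at-0, U8 inverted output}.
Test 2 (x1=1, x2=0, x3=1, x4=1, x5=1): fault-free U0=1, U1=1, U2=1, U3=0, U4=0, U5=1, U6=0, U7=1, U8=1 → 1; observed 1. Eliminates U6 stuck-at-1, U6 inverted output, U7 stuck-at-0, U7 inverted output, U8 stuck-at-0, U8 inverted output.
Test 3 (x1=1, x2=0, x3=1, x4=1, x5=0): fault-free U0=1, U1=1, U2=1, U3=0, U4=0, U5=0, U6=1, U7=0, U8=0 → 0; observed 0. Eliminates U3 inverted output.
Only U3 stuck-at-0 is consistent with every test.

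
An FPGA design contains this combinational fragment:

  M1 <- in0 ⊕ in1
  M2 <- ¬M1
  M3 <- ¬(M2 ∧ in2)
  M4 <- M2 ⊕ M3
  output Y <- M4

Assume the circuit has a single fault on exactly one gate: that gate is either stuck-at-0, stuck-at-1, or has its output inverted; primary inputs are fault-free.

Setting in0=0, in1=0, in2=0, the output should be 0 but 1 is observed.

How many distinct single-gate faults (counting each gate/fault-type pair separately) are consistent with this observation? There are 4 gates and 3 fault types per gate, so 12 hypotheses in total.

8

Fault-free: M1=0, M2=1, M3=1, M4=0 → 0. Observed 1.
  M1 stuck-at-0: output 0 ✗
  M1 stuck-at-1: output 1 ✓
  M1 inverted output: output 1 ✓
  M2 stuck-at-0: output 1 ✓
  M2 stuck-at-1: output 0 ✗
  M2 inverted output: output 1 ✓
  M3 stuck-at-0: output 1 ✓
  M3 stuck-at-1: output 0 ✗
  M3 inverted output: output 1 ✓
  M4 stuck-at-0: output 0 ✗
  M4 stuck-at-1: output 1 ✓
  M4 inverted output: output 1 ✓
Consistent faults: {M1 stuck-at-1, M1 inverted output, M2 stuck-at-0, M2 inverted output, M3 stuck-at-0, M3 inverted output, M4 stuck-at-1, M4 inverted output} — 8 in all.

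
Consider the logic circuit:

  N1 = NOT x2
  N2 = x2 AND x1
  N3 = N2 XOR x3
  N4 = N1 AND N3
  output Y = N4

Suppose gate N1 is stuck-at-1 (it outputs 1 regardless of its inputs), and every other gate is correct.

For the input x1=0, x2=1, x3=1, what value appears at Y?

1

Propagate with N1 forced: N1=1 [stuck-at-1], N2=0, N3=1, N4=1.
So Y = 1. (Without the fault it would be 0.)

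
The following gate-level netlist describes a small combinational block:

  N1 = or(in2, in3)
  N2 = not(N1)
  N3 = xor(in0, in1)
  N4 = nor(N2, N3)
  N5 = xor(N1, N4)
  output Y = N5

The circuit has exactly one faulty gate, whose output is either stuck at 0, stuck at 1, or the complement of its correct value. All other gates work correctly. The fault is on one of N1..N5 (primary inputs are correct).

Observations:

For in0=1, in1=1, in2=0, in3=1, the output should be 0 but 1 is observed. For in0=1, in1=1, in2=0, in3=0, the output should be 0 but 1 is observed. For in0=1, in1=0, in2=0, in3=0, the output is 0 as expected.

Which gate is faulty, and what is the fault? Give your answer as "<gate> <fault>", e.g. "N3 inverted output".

Fault-free values for test 1 (in0=1, in1=1, in2=0, in3=1): N1=1, N2=0, N3=0, N4=1, N5=0, giving Y=0. Observed 1.
Test 1: faults giving observed 1 are {N2 stuck-at-1, N2 inverted output, N3 stuck-at-1, N3 inverted output, N4 stuck-at-0, N4 inverted output, N5 stuck-at-1, N5 inverted output}.
Test 2 (in0=1, in1=1, in2=0, in3=0): fault-free N1=0, N2=1, N3=0, N4=0, N5=0 → 0; observed 1. Eliminates N2 stuck-at-1, N3 stuck-at-1, N3 inverted output, N4 stuck-at-0.
Test 3 (in0=1, in1=0, in2=0, in3=0): fault-free N1=0, N2=1, N3=1, N4=0, N5=0 → 0; observed 0. Eliminates N4 inverted output, N5 stuck-at-1, N5 inverted output.
Only N2 inverted output is consistent with every test.

N2 inverted output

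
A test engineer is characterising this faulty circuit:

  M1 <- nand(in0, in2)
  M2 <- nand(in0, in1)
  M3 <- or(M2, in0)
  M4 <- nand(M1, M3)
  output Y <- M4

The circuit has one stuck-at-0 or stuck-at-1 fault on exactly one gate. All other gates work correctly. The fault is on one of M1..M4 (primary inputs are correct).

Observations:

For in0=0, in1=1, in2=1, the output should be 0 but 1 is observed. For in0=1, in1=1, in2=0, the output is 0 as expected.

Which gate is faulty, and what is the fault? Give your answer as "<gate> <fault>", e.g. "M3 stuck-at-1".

Fault-free values for test 1 (in0=0, in1=1, in2=1): M1=1, M2=1, M3=1, M4=0, giving Y=0. Observed 1.
Test 1: faults giving observed 1 are {M1 stuck-at-0, M2 stuck-at-0, M3 stuck-at-0, M4 stuck-at-1}.
Test 2 (in0=1, in1=1, in2=0): fault-free M1=1, M2=0, M3=1, M4=0 → 0; observed 0. Eliminates M1 stuck-at-0, M3 stuck-at-0, M4 stuck-at-1.
Only M2 stuck-at-0 is consistent with every test.

M2 stuck-at-0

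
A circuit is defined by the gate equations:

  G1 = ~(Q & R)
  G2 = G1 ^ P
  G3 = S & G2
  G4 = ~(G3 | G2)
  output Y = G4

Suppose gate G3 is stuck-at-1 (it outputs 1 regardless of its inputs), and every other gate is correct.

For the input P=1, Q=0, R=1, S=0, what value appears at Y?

Propagate with G3 forced: G1=1, G2=0, G3=1 [stuck-at-1], G4=0.
So Y = 0. (Without the fault it would be 1.)

0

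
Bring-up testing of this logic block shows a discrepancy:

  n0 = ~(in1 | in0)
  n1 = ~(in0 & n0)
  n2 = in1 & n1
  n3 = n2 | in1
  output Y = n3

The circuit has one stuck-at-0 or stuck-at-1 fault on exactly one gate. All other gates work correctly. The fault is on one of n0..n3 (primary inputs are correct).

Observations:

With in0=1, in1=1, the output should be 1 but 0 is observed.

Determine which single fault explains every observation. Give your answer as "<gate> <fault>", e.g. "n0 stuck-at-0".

n3 stuck-at-0

Fault-free values for test 1 (in0=1, in1=1): n0=0, n1=1, n2=1, n3=1, giving Y=1. Observed 0.
Test 1: faults giving observed 0 are {n3 stuck-at-0}.
Only n3 stuck-at-0 is consistent with every test.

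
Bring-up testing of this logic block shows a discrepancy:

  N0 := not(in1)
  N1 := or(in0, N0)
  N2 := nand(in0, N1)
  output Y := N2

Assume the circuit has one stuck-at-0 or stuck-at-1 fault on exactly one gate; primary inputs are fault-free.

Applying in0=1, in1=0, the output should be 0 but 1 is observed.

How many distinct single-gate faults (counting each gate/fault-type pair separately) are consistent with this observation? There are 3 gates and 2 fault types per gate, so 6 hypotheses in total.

2

Fault-free: N0=1, N1=1, N2=0 → 0. Observed 1.
  N0 stuck-at-0: output 0 ✗
  N0 stuck-at-1: output 0 ✗
  N1 stuck-at-0: output 1 ✓
  N1 stuck-at-1: output 0 ✗
  N2 stuck-at-0: output 0 ✗
  N2 stuck-at-1: output 1 ✓
Consistent faults: {N1 stuck-at-0, N2 stuck-at-1} — 2 in all.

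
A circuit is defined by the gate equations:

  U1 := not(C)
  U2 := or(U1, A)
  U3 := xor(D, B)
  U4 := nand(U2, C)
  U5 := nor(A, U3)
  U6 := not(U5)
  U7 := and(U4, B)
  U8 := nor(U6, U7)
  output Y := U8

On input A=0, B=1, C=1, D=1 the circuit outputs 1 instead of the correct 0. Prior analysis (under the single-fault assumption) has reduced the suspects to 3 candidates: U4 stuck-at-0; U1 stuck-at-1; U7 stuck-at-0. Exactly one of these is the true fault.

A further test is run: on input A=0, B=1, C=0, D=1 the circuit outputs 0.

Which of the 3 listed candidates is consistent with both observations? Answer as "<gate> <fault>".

Evaluate each candidate on input A=0, B=1, C=0, D=1:
  U4 stuck-at-0: U1=1, U2=1, U3=0, U4=0 [stuck-at-0], U5=1, U6=0, U7=0, U8=1 → 1 — eliminated
  U1 stuck-at-1: U1=1 [stuck-at-1], U2=1, U3=0, U4=1, U5=1, U6=0, U7=1, U8=0 → 0 — matches
  U7 stuck-at-0: U1=1, U2=1, U3=0, U4=1, U5=1, U6=0, U7=0 [stuck-at-0], U8=1 → 1 — eliminated
Only U1 stuck-at-1 reproduces the observed 0.

U1 stuck-at-1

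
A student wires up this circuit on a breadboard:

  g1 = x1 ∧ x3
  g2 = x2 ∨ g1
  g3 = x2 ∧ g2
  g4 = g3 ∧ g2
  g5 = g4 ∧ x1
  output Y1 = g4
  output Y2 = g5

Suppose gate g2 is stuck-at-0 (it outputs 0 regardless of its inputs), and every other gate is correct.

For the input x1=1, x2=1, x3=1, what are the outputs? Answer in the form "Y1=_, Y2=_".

Y1=0, Y2=0

Propagate with g2 forced: g1=1, g2=0 [stuck-at-0], g3=0, g4=0, g5=0.
So the outputs are Y1=0, Y2=0. (Without the fault they would be Y1=1, Y2=1.)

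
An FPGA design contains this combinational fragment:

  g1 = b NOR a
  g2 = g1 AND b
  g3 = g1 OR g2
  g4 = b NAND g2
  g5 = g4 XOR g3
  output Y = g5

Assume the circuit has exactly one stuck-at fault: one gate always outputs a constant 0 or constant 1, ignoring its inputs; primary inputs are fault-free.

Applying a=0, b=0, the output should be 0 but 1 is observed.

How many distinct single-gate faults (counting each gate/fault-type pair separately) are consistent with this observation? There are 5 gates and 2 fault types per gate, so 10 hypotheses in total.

4

Fault-free: g1=1, g2=0, g3=1, g4=1, g5=0 → 0. Observed 1.
  g1 stuck-at-0: output 1 ✓
  g1 stuck-at-1: output 0 ✗
  g2 stuck-at-0: output 0 ✗
  g2 stuck-at-1: output 0 ✗
  g3 stuck-at-0: output 1 ✓
  g3 stuck-at-1: output 0 ✗
  g4 stuck-at-0: output 1 ✓
  g4 stuck-at-1: output 0 ✗
  g5 stuck-at-0: output 0 ✗
  g5 stuck-at-1: output 1 ✓
Consistent faults: {g1 stuck-at-0, g3 stuck-at-0, g4 stuck-at-0, g5 stuck-at-1} — 4 in all.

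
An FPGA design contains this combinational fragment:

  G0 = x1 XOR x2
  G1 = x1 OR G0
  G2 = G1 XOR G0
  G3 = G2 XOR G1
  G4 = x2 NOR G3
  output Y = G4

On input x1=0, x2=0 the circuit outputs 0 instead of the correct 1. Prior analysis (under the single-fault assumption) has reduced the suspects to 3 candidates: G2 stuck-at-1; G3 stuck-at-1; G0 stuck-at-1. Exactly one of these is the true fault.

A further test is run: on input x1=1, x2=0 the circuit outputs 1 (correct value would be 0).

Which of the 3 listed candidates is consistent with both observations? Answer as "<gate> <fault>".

Evaluate each candidate on input x1=1, x2=0:
  G2 stuck-at-1: G0=1, G1=1, G2=1 [stuck-at-1], G3=0, G4=1 → 1 — matches
  G3 stuck-at-1: G0=1, G1=1, G2=0, G3=1 [stuck-at-1], G4=0 → 0 — eliminated
  G0 stuck-at-1: G0=1 [stuck-at-1], G1=1, G2=0, G3=1, G4=0 → 0 — eliminated
Only G2 stuck-at-1 reproduces the observed 1.

G2 stuck-at-1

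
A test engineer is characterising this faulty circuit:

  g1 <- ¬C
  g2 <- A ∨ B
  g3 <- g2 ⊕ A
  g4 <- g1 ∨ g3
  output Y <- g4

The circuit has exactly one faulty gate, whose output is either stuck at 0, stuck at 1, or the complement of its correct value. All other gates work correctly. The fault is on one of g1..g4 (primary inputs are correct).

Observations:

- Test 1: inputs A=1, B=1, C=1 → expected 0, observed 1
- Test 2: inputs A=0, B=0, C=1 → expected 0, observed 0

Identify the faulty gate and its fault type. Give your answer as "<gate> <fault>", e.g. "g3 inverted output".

Fault-free values for test 1 (A=1, B=1, C=1): g1=0, g2=1, g3=0, g4=0, giving Y=0. Observed 1.
Test 1: faults giving observed 1 are {g1 stuck-at-1, g1 inverted output, g2 stuck-at-0, g2 inverted output, g3 stuck-at-1, g3 inverted output, g4 stuck-at-1, g4 inverted output}.
Test 2 (A=0, B=0, C=1): fault-free g1=0, g2=0, g3=0, g4=0 → 0; observed 0. Eliminates g1 stuck-at-1, g1 inverted output, g2 inverted output, g3 stuck-at-1, g3 inverted output, g4 stuck-at-1, g4 inverted output.
Only g2 stuck-at-0 is consistent with every test.

g2 stuck-at-0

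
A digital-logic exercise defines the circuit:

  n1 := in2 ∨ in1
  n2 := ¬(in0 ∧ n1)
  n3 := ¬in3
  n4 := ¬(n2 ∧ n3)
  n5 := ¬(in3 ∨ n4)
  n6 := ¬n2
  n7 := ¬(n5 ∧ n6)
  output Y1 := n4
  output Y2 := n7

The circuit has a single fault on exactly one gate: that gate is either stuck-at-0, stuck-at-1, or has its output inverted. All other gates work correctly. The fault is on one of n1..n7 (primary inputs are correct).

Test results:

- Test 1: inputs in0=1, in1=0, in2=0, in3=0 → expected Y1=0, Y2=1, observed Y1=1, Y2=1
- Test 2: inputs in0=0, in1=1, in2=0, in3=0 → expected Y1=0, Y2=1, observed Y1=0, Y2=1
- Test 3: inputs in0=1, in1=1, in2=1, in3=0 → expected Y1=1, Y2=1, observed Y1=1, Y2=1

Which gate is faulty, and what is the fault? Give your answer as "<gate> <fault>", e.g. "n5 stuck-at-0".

n1 stuck-at-1

Fault-free values for test 1 (in0=1, in1=0, in2=0, in3=0): n1=0, n2=1, n3=1, n4=0, n5=1, n6=0, n7=1, giving Y1=0, Y2=1. Observed Y1=1, Y2=1.
Test 1: faults giving observed Y1=1, Y2=1 are {n1 stuck-at-1, n1 inverted output, n2 stuck-at-0, n2 inverted output, n3 stuck-at-0, n3 inverted output, n4 stuck-at-1, n4 inverted output}.
Test 2 (in0=0, in1=1, in2=0, in3=0): fault-free n1=1, n2=1, n3=1, n4=0, n5=1, n6=0, n7=1 → Y1=0, Y2=1; observed Y1=0, Y2=1. Eliminates n2 stuck-at-0, n2 inverted output, n3 stuck-at-0, n3 inverted output, n4 stuck-at-1, n4 inverted output.
Test 3 (in0=1, in1=1, in2=1, in3=0): fault-free n1=1, n2=0, n3=1, n4=1, n5=0, n6=1, n7=1 → Y1=1, Y2=1; observed Y1=1, Y2=1. Eliminates n1 inverted output.
Only n1 stuck-at-1 is consistent with every test.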